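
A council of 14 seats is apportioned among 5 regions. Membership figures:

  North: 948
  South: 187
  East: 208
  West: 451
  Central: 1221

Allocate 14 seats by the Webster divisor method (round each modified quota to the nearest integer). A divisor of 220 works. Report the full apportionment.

North: 4; South: 1; East: 1; West: 2; Central: 6

With modified divisor 220: modified quotas North 4.309, South 0.850, East 0.945, West 2.050, Central 5.550.
Rounding to the nearest integer: North 4, South 1, East 1, West 2, Central 6 (total 14).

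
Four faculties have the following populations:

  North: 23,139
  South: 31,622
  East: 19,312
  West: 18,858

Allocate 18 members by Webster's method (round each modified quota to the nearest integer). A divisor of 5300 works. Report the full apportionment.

With modified divisor 5300: modified quotas North 4.366, South 5.966, East 3.644, West 3.558.
Rounding to the nearest integer: North 4, South 6, East 4, West 4 (total 18).

North 4, South 6, East 4, West 4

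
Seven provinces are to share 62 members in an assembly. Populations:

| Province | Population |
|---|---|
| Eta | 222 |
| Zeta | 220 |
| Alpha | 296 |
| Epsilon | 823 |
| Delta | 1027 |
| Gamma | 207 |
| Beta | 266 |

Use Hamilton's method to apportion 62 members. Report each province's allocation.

Eta: 5; Zeta: 4; Alpha: 6; Epsilon: 17; Delta: 21; Gamma: 4; Beta: 5

Total 3061; standard divisor 3061/62 ≈ 49.371.
Standard quotas: Eta 4.497, Zeta 4.456, Alpha 5.995, Epsilon 16.670, Delta 20.802, Gamma 4.193, Beta 5.388.
Lower quotas: Eta 4, Zeta 4, Alpha 5, Epsilon 16, Delta 20, Gamma 4, Beta 5 (sum 58, leaving 4 seats).
Remainders in descending order: Alpha 0.995, Delta 0.802, Epsilon 0.670, Eta 0.497, Zeta 0.456, Beta 0.388, Gamma 0.193.
The surplus seats go to Alpha, Delta, Epsilon, Eta.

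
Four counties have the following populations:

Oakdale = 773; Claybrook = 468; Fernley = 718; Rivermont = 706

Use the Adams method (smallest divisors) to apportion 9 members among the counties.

Standard divisor 2665/9 ≈ 296.111; standard quotas: Oakdale 2.611, Claybrook 1.580, Fernley 2.425, Rivermont 2.384.
Rounding up gives 3, 2, 3, 3 = 11 seats, so the divisor must be adjusted.
With modified divisor 370: modified quotas Oakdale 2.089, Claybrook 1.265, Fernley 1.941, Rivermont 1.908.
Rounding up: Oakdale 3, Claybrook 2, Fernley 2, Rivermont 2 (total 9).

Oakdale=3, Claybrook=2, Fernley=2, Rivermont=2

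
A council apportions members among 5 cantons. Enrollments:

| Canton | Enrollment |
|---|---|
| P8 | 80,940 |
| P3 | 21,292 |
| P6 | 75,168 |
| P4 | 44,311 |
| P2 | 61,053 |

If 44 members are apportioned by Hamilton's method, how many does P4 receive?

Standard divisor: 282764 ÷ 44 ≈ 6426.455.
Standard quotas: P8 12.5948, P3 3.3132, P6 11.6967, P4 6.8951, P2 9.5003.
Lower quotas: P8 12, P3 3, P6 11, P4 6, P2 9 (sum 41, leaving 3 seats).
Remainders in descending order: P4 0.8951, P6 0.6967, P8 0.5948, P2 0.5003, P3 0.3132.
Largest remainders: P4, P6, P8 receive the extra seats.
P4 receives 7.

7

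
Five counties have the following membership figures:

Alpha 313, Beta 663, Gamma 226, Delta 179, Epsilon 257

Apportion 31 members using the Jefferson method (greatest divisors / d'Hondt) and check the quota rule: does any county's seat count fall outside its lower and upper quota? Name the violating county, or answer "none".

none

Standard quotas: Alpha 5.924, Beta 12.548, Gamma 4.277, Delta 3.388, Epsilon 4.864.
Jefferson allocation: Alpha 6, Beta 13, Gamma 4, Delta 3, Epsilon 5.
Every allocation lies between the lower and upper quota.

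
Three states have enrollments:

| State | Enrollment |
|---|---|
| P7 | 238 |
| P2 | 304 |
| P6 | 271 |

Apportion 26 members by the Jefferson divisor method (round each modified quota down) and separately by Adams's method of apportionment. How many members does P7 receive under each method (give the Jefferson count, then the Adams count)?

Jefferson: P7 7, P2 10, P6 9.
Adams: P7 8, P2 9, P6 9.
P7 gets 7 under Jefferson and 8 under Adams.

7 and 8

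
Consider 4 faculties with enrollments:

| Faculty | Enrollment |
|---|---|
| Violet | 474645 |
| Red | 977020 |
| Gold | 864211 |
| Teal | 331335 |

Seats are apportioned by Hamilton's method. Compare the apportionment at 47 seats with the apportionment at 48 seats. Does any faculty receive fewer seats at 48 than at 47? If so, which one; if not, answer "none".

At 47 seats: Violet 9, Red 17, Gold 15, Teal 6.
At 48 seats: Violet 8, Red 18, Gold 16, Teal 6.
Violet drops from 9 to 8.

Violet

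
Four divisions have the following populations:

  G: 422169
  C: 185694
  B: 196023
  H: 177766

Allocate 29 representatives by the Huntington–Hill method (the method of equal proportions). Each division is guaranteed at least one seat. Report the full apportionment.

G: 12; C: 6; B: 6; H: 5

With divisor 33852: modified quotas G 12.471, C 5.485, B 5.791, H 5.251.
Geometric-mean thresholds: G √(12·13)=12.490, C √(5·6)=5.477, B √(5·6)=5.477, H √(5·6)=5.477.
Each quota rounded against its threshold gives G 12, C 6, B 6, H 5 (total 29).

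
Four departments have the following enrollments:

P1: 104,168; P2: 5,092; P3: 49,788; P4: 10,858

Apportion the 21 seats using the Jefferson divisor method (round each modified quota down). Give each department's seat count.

Standard divisor 169906/21 ≈ 8090.762; standard quotas: P1 12.875, P2 0.629, P3 6.154, P4 1.342.
Rounding down gives 12, 0, 6, 1 = 19 seats, so the divisor must be adjusted.
With modified divisor 7300: modified quotas P1 14.270, P2 0.698, P3 6.820, P4 1.487.
Rounding down: P1 14, P2 0, P3 6, P4 1 (total 21).

P1 14, P2 0, P3 6, P4 1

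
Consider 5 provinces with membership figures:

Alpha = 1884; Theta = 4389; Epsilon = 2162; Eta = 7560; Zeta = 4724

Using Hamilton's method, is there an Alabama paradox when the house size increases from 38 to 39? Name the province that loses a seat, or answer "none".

At 38 seats: Alpha 3, Theta 8, Epsilon 4, Eta 14, Zeta 9.
At 39 seats: Alpha 4, Theta 8, Epsilon 4, Eta 14, Zeta 9.
No province's allocation decreased.

none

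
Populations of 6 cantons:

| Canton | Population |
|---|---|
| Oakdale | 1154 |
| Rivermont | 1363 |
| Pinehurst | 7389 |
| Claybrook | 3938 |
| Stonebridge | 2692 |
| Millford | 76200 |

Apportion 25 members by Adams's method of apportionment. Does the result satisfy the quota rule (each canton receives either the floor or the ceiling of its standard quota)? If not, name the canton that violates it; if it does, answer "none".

Millford

Standard quotas: Oakdale 0.311, Rivermont 0.367, Pinehurst 1.992, Claybrook 1.062, Stonebridge 0.726, Millford 20.542.
Adams allocation: Oakdale 1, Rivermont 1, Pinehurst 2, Claybrook 1, Stonebridge 1, Millford 19.
Millford has quota 20.542 (lower 20, upper 21) but receives 19 — outside the quota interval.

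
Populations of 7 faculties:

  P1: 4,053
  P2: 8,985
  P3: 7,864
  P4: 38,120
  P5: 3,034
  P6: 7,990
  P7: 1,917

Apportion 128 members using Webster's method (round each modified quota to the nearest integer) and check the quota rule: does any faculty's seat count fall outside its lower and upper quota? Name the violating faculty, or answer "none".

Standard quotas: P1 7.209, P2 15.982, P3 13.988, P4 67.804, P5 5.397, P6 14.212, P7 3.410.
Webster allocation: P1 7, P2 16, P3 14, P4 69, P5 5, P6 14, P7 3.
P4 has quota 67.804 (lower 67, upper 68) but receives 69 — outside the quota interval.

P4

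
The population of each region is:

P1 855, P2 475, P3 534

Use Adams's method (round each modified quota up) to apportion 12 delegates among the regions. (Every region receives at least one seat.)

P1 5, P2 3, P3 4

Standard divisor 1864/12 ≈ 155.333; standard quotas: P1 5.504, P2 3.058, P3 3.438.
Rounding up gives 6, 4, 4 = 14 seats, so the divisor must be adjusted.
With modified divisor 174: modified quotas P1 4.914, P2 2.730, P3 3.069.
Rounding up: P1 5, P2 3, P3 4 (total 12).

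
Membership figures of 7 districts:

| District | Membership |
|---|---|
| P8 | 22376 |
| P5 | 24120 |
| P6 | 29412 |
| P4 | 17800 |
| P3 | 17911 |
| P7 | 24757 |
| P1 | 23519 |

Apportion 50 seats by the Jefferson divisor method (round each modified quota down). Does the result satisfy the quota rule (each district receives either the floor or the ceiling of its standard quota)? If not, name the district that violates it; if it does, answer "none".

none

Standard quotas: P8 6.997, P5 7.542, P6 9.197, P4 5.566, P3 5.601, P7 7.742, P1 7.355.
Jefferson allocation: P8 7, P5 8, P6 9, P4 5, P3 6, P7 8, P1 7.
Every allocation lies between the lower and upper quota.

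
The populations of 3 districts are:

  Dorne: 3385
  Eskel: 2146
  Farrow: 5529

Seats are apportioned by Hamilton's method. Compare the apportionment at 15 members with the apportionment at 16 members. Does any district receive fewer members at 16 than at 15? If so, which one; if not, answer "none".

none

At 15 seats: Dorne 5, Eskel 3, Farrow 7.
At 16 seats: Dorne 5, Eskel 3, Farrow 8.
No district's allocation decreased.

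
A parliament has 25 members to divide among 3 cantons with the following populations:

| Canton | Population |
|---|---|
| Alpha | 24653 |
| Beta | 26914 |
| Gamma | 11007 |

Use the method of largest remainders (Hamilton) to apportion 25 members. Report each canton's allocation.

Total 62574; standard divisor 62574/25 ≈ 2502.96.
Standard quotas: Alpha 9.8495, Beta 10.7529, Gamma 4.3976.
Lower quotas: Alpha 9, Beta 10, Gamma 4 (sum 23, leaving 2 seats).
Remainders in descending order: Alpha 0.8495, Beta 0.7529, Gamma 0.3976.
The surplus seats go to Alpha, Beta.

Alpha 10, Beta 11, Gamma 4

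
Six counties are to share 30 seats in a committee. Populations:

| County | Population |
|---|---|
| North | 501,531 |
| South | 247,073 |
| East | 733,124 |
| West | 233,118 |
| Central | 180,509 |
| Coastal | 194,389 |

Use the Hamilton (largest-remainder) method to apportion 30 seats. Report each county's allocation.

North 7, South 4, East 10, West 3, Central 3, Coastal 3

Standard divisor: 2089744 ÷ 30 ≈ 69658.133.
Standard quotas: North 7.1999, South 3.5469, East 10.5246, West 3.3466, Central 2.5914, Coastal 2.7906.
Lower quotas: North 7, South 3, East 10, West 3, Central 2, Coastal 2 (sum 27, leaving 3 seats).
Remainders in descending order: Coastal 0.7906, Central 0.5914, South 0.5469, East 0.5246, West 0.3466, North 0.1999.
The surplus seats go to Coastal, Central, South.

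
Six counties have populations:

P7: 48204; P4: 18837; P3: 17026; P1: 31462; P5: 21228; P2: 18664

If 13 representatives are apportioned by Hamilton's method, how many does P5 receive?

Standard divisor: 155421 ÷ 13 ≈ 11955.462.
Standard quotas: P7 4.0320, P4 1.5756, P3 1.4241, P1 2.6316, P5 1.7756, P2 1.5611.
Lower quotas: P7 4, P4 1, P3 1, P1 2, P5 1, P2 1 (sum 10, leaving 3 seats).
Remainders in descending order: P5 0.7756, P1 0.6316, P4 0.5756, P2 0.5611, P3 0.4241, P7 0.0320.
The surplus seats go to P5, P1, P4.
P5 receives 2.

2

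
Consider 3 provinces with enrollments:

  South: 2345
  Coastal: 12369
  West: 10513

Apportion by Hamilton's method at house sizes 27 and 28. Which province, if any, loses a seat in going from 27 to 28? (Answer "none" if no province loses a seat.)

At 27 seats: South 3, Coastal 13, West 11.
At 28 seats: South 2, Coastal 14, West 12.
South drops from 3 to 2.

South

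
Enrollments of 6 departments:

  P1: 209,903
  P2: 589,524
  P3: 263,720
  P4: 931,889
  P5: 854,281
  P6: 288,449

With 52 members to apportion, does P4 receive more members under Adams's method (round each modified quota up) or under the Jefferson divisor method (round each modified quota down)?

Adams: P1 4, P2 9, P3 5, P4 15, P5 14, P6 5.
Jefferson: P1 3, P2 10, P3 4, P4 16, P5 14, P6 5.
P4 gets 15 under Adams and 16 under Jefferson.

Jefferson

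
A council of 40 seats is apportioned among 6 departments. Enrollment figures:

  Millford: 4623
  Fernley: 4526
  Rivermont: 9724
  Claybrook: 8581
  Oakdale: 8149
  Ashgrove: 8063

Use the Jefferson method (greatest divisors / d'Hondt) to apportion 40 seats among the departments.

Millford: 4, Fernley: 4, Rivermont: 9, Claybrook: 8, Oakdale: 8, Ashgrove: 7

Standard divisor 43666/40 ≈ 1091.65; standard quotas: Millford 4.235, Fernley 4.146, Rivermont 8.908, Claybrook 7.861, Oakdale 7.465, Ashgrove 7.386.
Rounding down gives 4, 4, 8, 7, 7, 7 = 37 seats, so the divisor must be adjusted.
With modified divisor 1013: modified quotas Millford 4.564, Fernley 4.468, Rivermont 9.599, Claybrook 8.471, Oakdale 8.044, Ashgrove 7.960.
Rounding down: Millford 4, Fernley 4, Rivermont 9, Claybrook 8, Oakdale 8, Ashgrove 7 (total 40).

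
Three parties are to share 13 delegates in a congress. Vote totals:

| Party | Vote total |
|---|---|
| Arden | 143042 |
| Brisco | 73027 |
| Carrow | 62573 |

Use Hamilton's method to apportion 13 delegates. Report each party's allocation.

Arden 7, Brisco 3, Carrow 3

Standard divisor: 278642 ÷ 13 = 21434.
Standard quotas: Arden 6.6736, Brisco 3.4071, Carrow 2.9193.
Lower quotas: Arden 6, Brisco 3, Carrow 2 (sum 11, leaving 2 seats).
Remainders in descending order: Carrow 0.9193, Arden 0.6736, Brisco 0.4071.
Largest remainders: Carrow, Arden receive the extra seats.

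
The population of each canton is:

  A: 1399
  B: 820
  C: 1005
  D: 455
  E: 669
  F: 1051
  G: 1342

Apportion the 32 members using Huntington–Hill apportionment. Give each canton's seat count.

With divisor 211: modified quotas A 6.630, B 3.886, C 4.763, D 2.156, E 3.171, F 4.981, G 6.360.
Geometric-mean thresholds: A √(6·7)=6.481, B √(3·4)=3.464, C √(4·5)=4.472, D √(2·3)=2.449, E √(3·4)=3.464, F √(4·5)=4.472, G √(6·7)=6.481.
Each quota rounded against its threshold gives A 7, B 4, C 5, D 2, E 3, F 5, G 6 (total 32).

A=7; B=4; C=5; D=2; E=3; F=5; G=6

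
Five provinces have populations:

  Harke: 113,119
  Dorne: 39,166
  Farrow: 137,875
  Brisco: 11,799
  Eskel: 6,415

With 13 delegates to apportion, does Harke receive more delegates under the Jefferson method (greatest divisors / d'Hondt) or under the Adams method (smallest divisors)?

Jefferson

Jefferson: Harke 5, Dorne 1, Farrow 7, Brisco 0, Eskel 0.
Adams: Harke 4, Dorne 2, Farrow 5, Brisco 1, Eskel 1.
Harke gets 5 under Jefferson and 4 under Adams.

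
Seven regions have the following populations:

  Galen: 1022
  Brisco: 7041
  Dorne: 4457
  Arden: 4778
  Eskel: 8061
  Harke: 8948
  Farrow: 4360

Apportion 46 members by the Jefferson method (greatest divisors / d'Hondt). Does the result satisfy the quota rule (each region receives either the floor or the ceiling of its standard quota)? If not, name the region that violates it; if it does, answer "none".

none

Standard quotas: Galen 1.216, Brisco 8.376, Dorne 5.302, Arden 5.684, Eskel 9.590, Harke 10.645, Farrow 5.187.
Jefferson allocation: Galen 1, Brisco 8, Dorne 5, Arden 6, Eskel 10, Harke 11, Farrow 5.
Every allocation lies between the lower and upper quota.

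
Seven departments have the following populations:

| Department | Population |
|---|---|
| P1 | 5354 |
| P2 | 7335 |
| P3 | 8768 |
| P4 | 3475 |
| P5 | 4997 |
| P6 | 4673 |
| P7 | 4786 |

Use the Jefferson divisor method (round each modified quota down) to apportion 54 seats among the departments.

Standard divisor 39388/54 ≈ 729.407; standard quotas: P1 7.340, P2 10.056, P3 12.021, P4 4.764, P5 6.851, P6 6.407, P7 6.561.
Rounding down gives 7, 10, 12, 4, 6, 6, 6 = 51 seats, so the divisor must be adjusted.
With modified divisor 680: modified quotas P1 7.874, P2 10.787, P3 12.894, P4 5.110, P5 7.349, P6 6.872, P7 7.038.
Rounding down: P1 7, P2 10, P3 12, P4 5, P5 7, P6 6, P7 7 (total 54).

P1 7; P2 10; P3 12; P4 5; P5 7; P6 6; P7 7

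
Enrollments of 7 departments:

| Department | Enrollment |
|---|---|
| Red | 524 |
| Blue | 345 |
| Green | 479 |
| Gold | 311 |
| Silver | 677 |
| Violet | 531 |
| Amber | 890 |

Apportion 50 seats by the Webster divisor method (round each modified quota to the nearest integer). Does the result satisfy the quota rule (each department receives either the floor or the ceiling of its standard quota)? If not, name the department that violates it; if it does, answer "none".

Standard quotas: Red 6.974, Blue 4.591, Green 6.375, Gold 4.139, Silver 9.010, Violet 7.067, Amber 11.845.
Webster allocation: Red 7, Blue 5, Green 6, Gold 4, Silver 9, Violet 7, Amber 12.
Every allocation lies between the lower and upper quota.

none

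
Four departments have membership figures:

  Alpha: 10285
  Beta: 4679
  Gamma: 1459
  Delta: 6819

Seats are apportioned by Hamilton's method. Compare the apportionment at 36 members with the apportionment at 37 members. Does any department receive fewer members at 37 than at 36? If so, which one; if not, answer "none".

At 36 seats: Alpha 16, Beta 7, Gamma 2, Delta 11.
At 37 seats: Alpha 16, Beta 8, Gamma 2, Delta 11.
No department's allocation decreased.

none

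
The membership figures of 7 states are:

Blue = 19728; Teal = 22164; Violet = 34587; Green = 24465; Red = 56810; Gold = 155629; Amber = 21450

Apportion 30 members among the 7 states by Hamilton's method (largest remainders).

Blue 2, Teal 2, Violet 3, Green 2, Red 5, Gold 14, Amber 2

Total 334833; standard divisor 334833/30 ≈ 11161.1.
Standard quotas: Blue 1.7676, Teal 1.9858, Violet 3.0989, Green 2.1920, Red 5.0900, Gold 13.9439, Amber 1.9219.
Lower quotas: Blue 1, Teal 1, Violet 3, Green 2, Red 5, Gold 13, Amber 1 (sum 26, leaving 4 seats).
Remainders in descending order: Teal 0.9858, Gold 0.9439, Amber 0.9219, Blue 0.7676, Green 0.1920, Violet 0.0989, Red 0.0900.
The surplus seats go to Teal, Gold, Amber, Blue.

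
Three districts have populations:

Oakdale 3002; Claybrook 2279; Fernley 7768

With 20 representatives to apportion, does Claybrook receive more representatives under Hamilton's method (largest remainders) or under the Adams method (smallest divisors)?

Adams

Hamilton: Oakdale 5, Claybrook 3, Fernley 12.
Adams: Oakdale 5, Claybrook 4, Fernley 11.
Claybrook gets 3 under Hamilton and 4 under Adams.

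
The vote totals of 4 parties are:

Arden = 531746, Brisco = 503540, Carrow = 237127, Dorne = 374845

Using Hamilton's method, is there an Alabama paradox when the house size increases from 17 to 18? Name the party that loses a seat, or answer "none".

At 17 seats: Arden 6, Brisco 5, Carrow 2, Dorne 4.
At 18 seats: Arden 6, Brisco 5, Carrow 3, Dorne 4.
No party's allocation decreased.

none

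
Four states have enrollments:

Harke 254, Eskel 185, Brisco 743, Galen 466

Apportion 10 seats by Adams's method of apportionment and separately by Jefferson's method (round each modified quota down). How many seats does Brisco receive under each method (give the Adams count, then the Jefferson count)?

4 and 5

Adams: Harke 2, Eskel 1, Brisco 4, Galen 3.
Jefferson: Harke 1, Eskel 1, Brisco 5, Galen 3.
Brisco gets 4 under Adams and 5 under Jefferson.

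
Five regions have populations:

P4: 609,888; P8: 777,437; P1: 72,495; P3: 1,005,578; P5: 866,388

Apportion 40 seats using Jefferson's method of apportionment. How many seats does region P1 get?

0

Standard divisor 3331786/40 ≈ 83294.65; standard quotas: P4 7.322, P8 9.334, P1 0.870, P3 12.073, P5 10.401.
Rounding down gives 7, 9, 0, 12, 10 = 38 seats, so the divisor must be adjusted.
With modified divisor 77500: modified quotas P4 7.870, P8 10.031, P1 0.935, P3 12.975, P5 11.179.
Rounding down: P4 7, P8 10, P1 0, P3 12, P5 11 (total 40).
P1 receives 0.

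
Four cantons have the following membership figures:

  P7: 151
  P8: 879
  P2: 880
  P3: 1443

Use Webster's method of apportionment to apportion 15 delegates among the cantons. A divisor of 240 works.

P7 1, P8 4, P2 4, P3 6

With modified divisor 240: modified quotas P7 0.629, P8 3.663, P2 3.667, P3 6.013.
Rounding to the nearest integer: P7 1, P8 4, P2 4, P3 6 (total 15).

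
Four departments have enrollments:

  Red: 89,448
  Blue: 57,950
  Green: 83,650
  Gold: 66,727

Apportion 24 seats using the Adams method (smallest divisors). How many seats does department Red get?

Standard divisor 297775/24 ≈ 12407.292; standard quotas: Red 7.209, Blue 4.671, Green 6.742, Gold 5.378.
Rounding up gives 8, 5, 7, 6 = 26 seats, so the divisor must be adjusted.
With modified divisor 13600: modified quotas Red 6.577, Blue 4.261, Green 6.151, Gold 4.906.
Rounding up: Red 7, Blue 5, Green 7, Gold 5 (total 24).
Red receives 7.

7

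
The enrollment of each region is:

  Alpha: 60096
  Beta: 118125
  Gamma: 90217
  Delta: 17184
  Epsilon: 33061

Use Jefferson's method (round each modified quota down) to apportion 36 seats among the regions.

Alpha=7; Beta=14; Gamma=10; Delta=2; Epsilon=3

Standard divisor 318683/36 ≈ 8852.306; standard quotas: Alpha 6.789, Beta 13.344, Gamma 10.191, Delta 1.941, Epsilon 3.735.
Rounding down gives 6, 13, 10, 1, 3 = 33 seats, so the divisor must be adjusted.
With modified divisor 8400: modified quotas Alpha 7.154, Beta 14.062, Gamma 10.740, Delta 2.046, Epsilon 3.936.
Rounding down: Alpha 7, Beta 14, Gamma 10, Delta 2, Epsilon 3 (total 36).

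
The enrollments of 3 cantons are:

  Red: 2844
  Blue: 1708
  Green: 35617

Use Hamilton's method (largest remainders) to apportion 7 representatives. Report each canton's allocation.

Red: 1, Blue: 0, Green: 6

The standard divisor is 40169/7 ≈ 5738.429.
Standard quotas: Red 0.4956, Blue 0.2976, Green 6.2068.
Lower quotas: Red 0, Blue 0, Green 6 (sum 6, leaving 1 seat).
Remainders in descending order: Red 0.4956, Blue 0.2976, Green 0.2068.
Largest remainder: Red receives the extra seat.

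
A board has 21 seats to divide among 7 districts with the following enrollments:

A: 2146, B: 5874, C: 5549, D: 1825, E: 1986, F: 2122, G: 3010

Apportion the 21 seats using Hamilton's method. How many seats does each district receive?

Total 22512; standard divisor 22512/21 = 1072.
Standard quotas: A 2.0019, B 5.4795, C 5.1763, D 1.7024, E 1.8526, F 1.9795, G 2.8078.
Lower quotas: A 2, B 5, C 5, D 1, E 1, F 1, G 2 (sum 17, leaving 4 seats).
Remainders in descending order: F 0.9795, E 0.8526, G 0.8078, D 0.7024, B 0.4795, C 0.1763, A 0.0019.
The surplus seats go to F, E, G, D.

A 2; B 5; C 5; D 2; E 2; F 2; G 3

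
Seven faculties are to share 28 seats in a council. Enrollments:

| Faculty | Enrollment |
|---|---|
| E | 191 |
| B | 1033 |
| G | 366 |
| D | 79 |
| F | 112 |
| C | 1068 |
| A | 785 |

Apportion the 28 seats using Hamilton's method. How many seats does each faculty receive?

E 1, B 8, G 3, D 1, F 1, C 8, A 6

Total 3634; standard divisor 3634/28 ≈ 129.786.
Standard quotas: E 1.472, B 7.959, G 2.820, D 0.609, F 0.863, C 8.229, A 6.048.
Lower quotas: E 1, B 7, G 2, D 0, F 0, C 8, A 6 (sum 24, leaving 4 seats).
Remainders in descending order: B 0.959, F 0.863, G 0.820, D 0.609, E 0.472, C 0.229, A 0.048.
The surplus seats go to B, F, G, D.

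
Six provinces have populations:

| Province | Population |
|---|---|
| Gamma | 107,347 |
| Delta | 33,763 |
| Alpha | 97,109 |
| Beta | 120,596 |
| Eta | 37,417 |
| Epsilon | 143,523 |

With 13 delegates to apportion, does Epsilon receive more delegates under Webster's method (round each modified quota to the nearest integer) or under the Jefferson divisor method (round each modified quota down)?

Jefferson

Webster: Gamma 3, Delta 1, Alpha 2, Beta 3, Eta 1, Epsilon 3.
Jefferson: Gamma 3, Delta 0, Alpha 2, Beta 3, Eta 1, Epsilon 4.
Epsilon gets 3 under Webster and 4 under Jefferson.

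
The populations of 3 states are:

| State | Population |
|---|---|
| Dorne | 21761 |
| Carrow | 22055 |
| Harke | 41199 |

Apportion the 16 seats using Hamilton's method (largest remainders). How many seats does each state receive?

The standard divisor is 85015/16 ≈ 5313.438.
Standard quotas: Dorne 4.0955, Carrow 4.1508, Harke 7.7537.
Lower quotas: Dorne 4, Carrow 4, Harke 7 (sum 15, leaving 1 seat).
Remainders in descending order: Harke 0.7537, Carrow 0.1508, Dorne 0.0955.
The surplus seat goes to Harke.

Dorne 4, Carrow 4, Harke 8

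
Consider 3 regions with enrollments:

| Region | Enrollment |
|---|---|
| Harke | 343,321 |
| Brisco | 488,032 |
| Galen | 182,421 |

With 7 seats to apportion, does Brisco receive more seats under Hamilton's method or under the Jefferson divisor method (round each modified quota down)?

Hamilton: Harke 3, Brisco 3, Galen 1.
Jefferson: Harke 2, Brisco 4, Galen 1.
Brisco gets 3 under Hamilton and 4 under Jefferson.

Jefferson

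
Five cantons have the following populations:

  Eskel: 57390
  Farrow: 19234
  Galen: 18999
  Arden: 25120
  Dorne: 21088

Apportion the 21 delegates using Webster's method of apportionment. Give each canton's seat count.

Standard divisor 141831/21 ≈ 6753.857; standard quotas: Eskel 8.497, Farrow 2.848, Galen 2.813, Arden 3.719, Dorne 3.122.
Rounding to the nearest integer gives Eskel 8, Farrow 3, Galen 3, Arden 4, Dorne 3 — total 21, matching the house size, so no adjustment is needed.

Eskel 8; Farrow 3; Galen 3; Arden 4; Dorne 3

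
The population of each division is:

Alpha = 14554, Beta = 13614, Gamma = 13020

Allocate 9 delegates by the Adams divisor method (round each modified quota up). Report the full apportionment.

Alpha 3; Beta 3; Gamma 3

Standard divisor 41188/9 ≈ 4576.444; standard quotas: Alpha 3.180, Beta 2.975, Gamma 2.845.
Rounding up gives 4, 3, 3 = 10 seats, so the divisor must be adjusted.
With modified divisor 5700: modified quotas Alpha 2.553, Beta 2.388, Gamma 2.284.
Rounding up: Alpha 3, Beta 3, Gamma 3 (total 9).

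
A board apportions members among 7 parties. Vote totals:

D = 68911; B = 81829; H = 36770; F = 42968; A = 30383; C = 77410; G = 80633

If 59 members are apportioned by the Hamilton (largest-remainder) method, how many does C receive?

Standard divisor: 418904 ÷ 59 ≈ 7100.068.
Standard quotas: D 9.7057, B 11.5251, H 5.1788, F 6.0518, A 4.2793, C 10.9027, G 11.3567.
Lower quotas: D 9, B 11, H 5, F 6, A 4, C 10, G 11 (sum 56, leaving 3 seats).
Remainders in descending order: C 0.9027, D 0.7057, B 0.5251, G 0.3567, A 0.2793, H 0.1788, F 0.0518.
The surplus seats go to C, D, B.
C receives 11.

11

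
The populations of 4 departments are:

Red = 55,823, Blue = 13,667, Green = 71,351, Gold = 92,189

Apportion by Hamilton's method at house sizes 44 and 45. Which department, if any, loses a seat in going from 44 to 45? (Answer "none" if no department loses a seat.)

Blue

At 44 seats: Red 11, Blue 3, Green 13, Gold 17.
At 45 seats: Red 11, Blue 2, Green 14, Gold 18.
Blue drops from 3 to 2.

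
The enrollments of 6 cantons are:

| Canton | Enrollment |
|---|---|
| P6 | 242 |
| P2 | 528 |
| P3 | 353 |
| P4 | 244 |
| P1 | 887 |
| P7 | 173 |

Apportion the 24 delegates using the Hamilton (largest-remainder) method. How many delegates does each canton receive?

The standard divisor is 2427/24 ≈ 101.125.
Standard quotas: P6 2.393, P2 5.221, P3 3.491, P4 2.413, P1 8.771, P7 1.711.
Lower quotas: P6 2, P2 5, P3 3, P4 2, P1 8, P7 1 (sum 21, leaving 3 seats).
Remainders in descending order: P1 0.771, P7 0.711, P3 0.491, P4 0.413, P6 0.393, P2 0.221.
The surplus seats go to P1, P7, P3.

P6 2; P2 5; P3 4; P4 2; P1 9; P7 2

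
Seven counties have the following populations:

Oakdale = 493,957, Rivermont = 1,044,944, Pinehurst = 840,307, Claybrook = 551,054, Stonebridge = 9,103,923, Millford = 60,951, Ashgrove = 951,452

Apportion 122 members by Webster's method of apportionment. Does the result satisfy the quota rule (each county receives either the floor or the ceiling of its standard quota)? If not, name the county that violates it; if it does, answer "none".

Stonebridge

Standard quotas: Oakdale 4.619, Rivermont 9.771, Pinehurst 7.858, Claybrook 5.153, Stonebridge 85.132, Millford 0.570, Ashgrove 8.897.
Webster allocation: Oakdale 5, Rivermont 10, Pinehurst 8, Claybrook 5, Stonebridge 84, Millford 1, Ashgrove 9.
Stonebridge has quota 85.132 (lower 85, upper 86) but receives 84 — outside the quota interval.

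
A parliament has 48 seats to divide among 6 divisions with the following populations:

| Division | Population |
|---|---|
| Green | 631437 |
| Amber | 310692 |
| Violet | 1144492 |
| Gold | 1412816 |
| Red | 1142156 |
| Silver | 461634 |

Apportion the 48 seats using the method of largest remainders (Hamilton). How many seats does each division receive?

Green 6; Amber 3; Violet 11; Gold 13; Red 11; Silver 4

Total 5103227; standard divisor 5103227/48 ≈ 106317.229.
Standard quotas: Green 5.9392, Amber 2.9223, Violet 10.7649, Gold 13.2887, Red 10.7429, Silver 4.3420.
Lower quotas: Green 5, Amber 2, Violet 10, Gold 13, Red 10, Silver 4 (sum 44, leaving 4 seats).
Remainders in descending order: Green 0.9392, Amber 0.9223, Violet 0.7649, Red 0.7429, Silver 0.3420, Gold 0.2887.
Largest remainders: Green, Amber, Violet, Red receive the extra seats.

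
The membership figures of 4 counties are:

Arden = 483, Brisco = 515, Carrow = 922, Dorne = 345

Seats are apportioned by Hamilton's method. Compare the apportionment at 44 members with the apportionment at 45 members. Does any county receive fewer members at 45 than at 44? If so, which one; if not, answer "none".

At 44 seats: Arden 9, Brisco 10, Carrow 18, Dorne 7.
At 45 seats: Arden 10, Brisco 10, Carrow 18, Dorne 7.
No county's allocation decreased.

none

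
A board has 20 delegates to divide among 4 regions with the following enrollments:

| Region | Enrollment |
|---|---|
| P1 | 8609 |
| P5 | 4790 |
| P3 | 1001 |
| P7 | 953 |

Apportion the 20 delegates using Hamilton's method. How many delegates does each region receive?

P1 11, P5 6, P3 2, P7 1

Total 15353; standard divisor 15353/20 ≈ 767.65.
Standard quotas: P1 11.2147, P5 6.2398, P3 1.3040, P7 1.2415.
Lower quotas: P1 11, P5 6, P3 1, P7 1 (sum 19, leaving 1 seat).
Remainders in descending order: P3 0.3040, P7 0.2415, P5 0.2398, P1 0.2147.
The surplus seat goes to P3.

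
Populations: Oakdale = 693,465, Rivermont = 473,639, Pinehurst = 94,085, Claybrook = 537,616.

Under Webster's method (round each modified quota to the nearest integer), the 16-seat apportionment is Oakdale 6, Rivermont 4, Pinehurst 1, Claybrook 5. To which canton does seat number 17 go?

Oakdale

Priority for the next seat is population ÷ (current seats + 0.5).
Priorities: Oakdale 106686.923, Rivermont 105253.111, Pinehurst 62723.333, Claybrook 97748.364.
Highest priority: Oakdale.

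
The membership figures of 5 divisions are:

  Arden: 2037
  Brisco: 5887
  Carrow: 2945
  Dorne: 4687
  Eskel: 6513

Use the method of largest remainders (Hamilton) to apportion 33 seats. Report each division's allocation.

Arden=3, Brisco=9, Carrow=4, Dorne=7, Eskel=10

Total 22069; standard divisor 22069/33 ≈ 668.758.
Standard quotas: Arden 3.0459, Brisco 8.8029, Carrow 4.4037, Dorne 7.0085, Eskel 9.7390.
Lower quotas: Arden 3, Brisco 8, Carrow 4, Dorne 7, Eskel 9 (sum 31, leaving 2 seats).
Remainders in descending order: Brisco 0.8029, Eskel 0.7390, Carrow 0.4037, Arden 0.0459, Dorne 0.0085.
Largest remainders: Brisco, Eskel receive the extra seats.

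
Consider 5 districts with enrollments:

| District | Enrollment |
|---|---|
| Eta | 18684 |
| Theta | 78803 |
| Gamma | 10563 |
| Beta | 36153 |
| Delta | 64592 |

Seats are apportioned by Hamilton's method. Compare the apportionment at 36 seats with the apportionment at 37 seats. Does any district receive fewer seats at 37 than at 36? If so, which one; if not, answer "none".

none

At 36 seats: Eta 3, Theta 14, Gamma 2, Beta 6, Delta 11.
At 37 seats: Eta 3, Theta 14, Gamma 2, Beta 6, Delta 12.
No district's allocation decreased.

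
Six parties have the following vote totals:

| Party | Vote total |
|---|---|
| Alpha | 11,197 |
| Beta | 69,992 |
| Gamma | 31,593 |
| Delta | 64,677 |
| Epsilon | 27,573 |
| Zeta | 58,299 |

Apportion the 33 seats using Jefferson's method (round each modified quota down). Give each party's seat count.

Alpha=1, Beta=9, Gamma=4, Delta=8, Epsilon=3, Zeta=8

Standard divisor 263331/33 ≈ 7979.727; standard quotas: Alpha 1.403, Beta 8.771, Gamma 3.959, Delta 8.105, Epsilon 3.455, Zeta 7.306.
Rounding down gives 1, 8, 3, 8, 3, 7 = 30 seats, so the divisor must be adjusted.
With modified divisor 7240: modified quotas Alpha 1.547, Beta 9.667, Gamma 4.364, Delta 8.933, Epsilon 3.808, Zeta 8.052.
Rounding down: Alpha 1, Beta 9, Gamma 4, Delta 8, Epsilon 3, Zeta 8 (total 33).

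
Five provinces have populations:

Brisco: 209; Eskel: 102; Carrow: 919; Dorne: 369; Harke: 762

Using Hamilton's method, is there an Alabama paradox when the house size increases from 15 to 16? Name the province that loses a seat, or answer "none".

At 15 seats: Brisco 1, Eskel 1, Carrow 6, Dorne 2, Harke 5.
At 16 seats: Brisco 1, Eskel 1, Carrow 6, Dorne 3, Harke 5.
No province's allocation decreased.

none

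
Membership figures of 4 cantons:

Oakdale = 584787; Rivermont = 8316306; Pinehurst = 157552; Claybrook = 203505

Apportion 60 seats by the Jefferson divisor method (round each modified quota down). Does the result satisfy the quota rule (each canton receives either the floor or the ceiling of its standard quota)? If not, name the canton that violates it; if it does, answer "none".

Rivermont

Standard quotas: Oakdale 3.788, Rivermont 53.873, Pinehurst 1.021, Claybrook 1.318.
Jefferson allocation: Oakdale 3, Rivermont 55, Pinehurst 1, Claybrook 1.
Rivermont has quota 53.873 (lower 53, upper 54) but receives 55 — outside the quota interval.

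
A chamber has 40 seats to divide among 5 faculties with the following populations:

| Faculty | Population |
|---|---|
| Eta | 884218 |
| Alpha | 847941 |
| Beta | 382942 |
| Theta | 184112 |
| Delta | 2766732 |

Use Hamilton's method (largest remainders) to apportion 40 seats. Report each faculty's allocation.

Eta: 7, Alpha: 7, Beta: 3, Theta: 1, Delta: 22

Total 5065945; standard divisor 5065945/40 ≈ 126648.625.
Standard quotas: Eta 6.9817, Alpha 6.6952, Beta 3.0237, Theta 1.4537, Delta 21.8457.
Lower quotas: Eta 6, Alpha 6, Beta 3, Theta 1, Delta 21 (sum 37, leaving 3 seats).
Remainders in descending order: Eta 0.9817, Delta 0.8457, Alpha 0.6952, Theta 0.4537, Beta 0.0237.
Largest remainders: Eta, Delta, Alpha receive the extra seats.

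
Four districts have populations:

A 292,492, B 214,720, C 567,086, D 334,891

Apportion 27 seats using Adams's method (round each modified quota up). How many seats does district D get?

6

Standard divisor 1409189/27 ≈ 52192.185; standard quotas: A 5.604, B 4.114, C 10.865, D 6.416.
Rounding up gives 6, 5, 11, 7 = 29 seats, so the divisor must be adjusted.
With modified divisor 56300: modified quotas A 5.195, B 3.814, C 10.073, D 5.948.
Rounding up: A 6, B 4, C 11, D 6 (total 27).
D receives 6.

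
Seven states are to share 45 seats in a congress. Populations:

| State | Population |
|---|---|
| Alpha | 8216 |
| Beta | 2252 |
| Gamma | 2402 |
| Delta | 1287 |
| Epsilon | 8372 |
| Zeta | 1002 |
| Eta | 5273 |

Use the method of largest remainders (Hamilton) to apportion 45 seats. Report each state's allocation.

Alpha 13, Beta 3, Gamma 4, Delta 2, Epsilon 13, Zeta 2, Eta 8

Standard divisor: 28804 ÷ 45 ≈ 640.089.
Standard quotas: Alpha 12.8357, Beta 3.5183, Gamma 3.7526, Delta 2.0107, Epsilon 13.0794, Zeta 1.5654, Eta 8.2379.
Lower quotas: Alpha 12, Beta 3, Gamma 3, Delta 2, Epsilon 13, Zeta 1, Eta 8 (sum 42, leaving 3 seats).
Remainders in descending order: Alpha 0.8357, Gamma 0.7526, Zeta 0.5654, Beta 0.5183, Eta 0.2379, Epsilon 0.0794, Delta 0.0107.
Largest remainders: Alpha, Gamma, Zeta receive the extra seats.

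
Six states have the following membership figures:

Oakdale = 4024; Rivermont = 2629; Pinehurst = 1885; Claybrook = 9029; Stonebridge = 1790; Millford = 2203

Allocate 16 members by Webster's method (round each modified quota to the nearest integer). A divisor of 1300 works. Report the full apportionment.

With modified divisor 1300: modified quotas Oakdale 3.095, Rivermont 2.022, Pinehurst 1.450, Claybrook 6.945, Stonebridge 1.377, Millford 1.695.
Rounding to the nearest integer: Oakdale 3, Rivermont 2, Pinehurst 1, Claybrook 7, Stonebridge 1, Millford 2 (total 16).

Oakdale: 3, Rivermont: 2, Pinehurst: 1, Claybrook: 7, Stonebridge: 1, Millford: 2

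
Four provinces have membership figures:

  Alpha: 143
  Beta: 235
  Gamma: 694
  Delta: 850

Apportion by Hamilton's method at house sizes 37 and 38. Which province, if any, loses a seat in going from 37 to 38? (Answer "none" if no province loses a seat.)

At 37 seats: Alpha 3, Beta 5, Gamma 13, Delta 16.
At 38 seats: Alpha 3, Beta 4, Gamma 14, Delta 17.
Beta drops from 5 to 4.

Beta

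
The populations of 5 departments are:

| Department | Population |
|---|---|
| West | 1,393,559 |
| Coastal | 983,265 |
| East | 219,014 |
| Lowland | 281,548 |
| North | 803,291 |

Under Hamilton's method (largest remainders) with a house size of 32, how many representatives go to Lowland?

Total 3680677; standard divisor 3680677/32 ≈ 115021.156.
Standard quotas: West 12.1157, Coastal 8.5486, East 1.9041, Lowland 2.4478, North 6.9839.
Lower quotas: West 12, Coastal 8, East 1, Lowland 2, North 6 (sum 29, leaving 3 seats).
Remainders in descending order: North 0.9839, East 0.9041, Coastal 0.5486, Lowland 0.4478, West 0.1157.
Largest remainders: North, East, Coastal receive the extra seats.
Lowland receives 2.

2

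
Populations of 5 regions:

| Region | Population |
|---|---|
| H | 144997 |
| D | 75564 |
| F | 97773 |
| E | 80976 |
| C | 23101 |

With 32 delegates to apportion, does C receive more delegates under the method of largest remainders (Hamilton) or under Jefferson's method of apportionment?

Hamilton

Hamilton: H 11, D 6, F 7, E 6, C 2.
Jefferson: H 11, D 6, F 8, E 6, C 1.
C gets 2 under Hamilton and 1 under Jefferson.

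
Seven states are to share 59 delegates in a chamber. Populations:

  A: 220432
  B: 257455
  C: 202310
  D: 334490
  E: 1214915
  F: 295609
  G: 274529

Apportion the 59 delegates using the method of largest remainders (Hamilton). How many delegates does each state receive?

A: 5, B: 5, C: 4, D: 7, E: 26, F: 6, G: 6

Standard divisor: 2799740 ÷ 59 ≈ 47453.22.
Standard quotas: A 4.6452, B 5.4254, C 4.2634, D 7.0488, E 25.6024, F 6.2295, G 5.7853.
Lower quotas: A 4, B 5, C 4, D 7, E 25, F 6, G 5 (sum 56, leaving 3 seats).
Remainders in descending order: G 0.7853, A 0.6452, E 0.6024, B 0.4254, C 0.2634, F 0.2295, D 0.0488.
The surplus seats go to G, A, E.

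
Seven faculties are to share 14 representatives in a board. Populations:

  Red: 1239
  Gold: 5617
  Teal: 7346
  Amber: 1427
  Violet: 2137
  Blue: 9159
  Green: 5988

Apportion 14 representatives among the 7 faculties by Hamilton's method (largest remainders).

Standard divisor: 32913 ÷ 14 ≈ 2350.929.
Standard quotas: Red 0.5270, Gold 2.3893, Teal 3.1247, Amber 0.6070, Violet 0.9090, Blue 3.8959, Green 2.5471.
Lower quotas: Red 0, Gold 2, Teal 3, Amber 0, Violet 0, Blue 3, Green 2 (sum 10, leaving 4 seats).
Remainders in descending order: Violet 0.9090, Blue 0.8959, Amber 0.6070, Green 0.5471, Red 0.5270, Gold 0.3893, Teal 0.1247.
Largest remainders: Violet, Blue, Amber, Green receive the extra seats.

Red=0, Gold=2, Teal=3, Amber=1, Violet=1, Blue=4, Green=3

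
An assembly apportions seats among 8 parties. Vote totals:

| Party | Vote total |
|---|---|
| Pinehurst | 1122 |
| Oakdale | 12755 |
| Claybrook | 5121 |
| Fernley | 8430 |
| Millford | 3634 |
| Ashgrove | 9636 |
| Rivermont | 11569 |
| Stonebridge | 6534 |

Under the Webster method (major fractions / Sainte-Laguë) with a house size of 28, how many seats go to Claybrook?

Standard divisor 58801/28 ≈ 2100.036; standard quotas: Pinehurst 0.534, Oakdale 6.074, Claybrook 2.439, Fernley 4.014, Millford 1.730, Ashgrove 4.588, Rivermont 5.509, Stonebridge 3.111.
Rounding to the nearest integer gives 1, 6, 2, 4, 2, 5, 6, 3 = 29 seats, so the divisor must be adjusted.
With modified divisor 2120: modified quotas Pinehurst 0.529, Oakdale 6.017, Claybrook 2.416, Fernley 3.976, Millford 1.714, Ashgrove 4.545, Rivermont 5.457, Stonebridge 3.082.
Rounding to the nearest integer: Pinehurst 1, Oakdale 6, Claybrook 2, Fernley 4, Millford 2, Ashgrove 5, Rivermont 5, Stonebridge 3 (total 28).
Claybrook receives 2.

2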